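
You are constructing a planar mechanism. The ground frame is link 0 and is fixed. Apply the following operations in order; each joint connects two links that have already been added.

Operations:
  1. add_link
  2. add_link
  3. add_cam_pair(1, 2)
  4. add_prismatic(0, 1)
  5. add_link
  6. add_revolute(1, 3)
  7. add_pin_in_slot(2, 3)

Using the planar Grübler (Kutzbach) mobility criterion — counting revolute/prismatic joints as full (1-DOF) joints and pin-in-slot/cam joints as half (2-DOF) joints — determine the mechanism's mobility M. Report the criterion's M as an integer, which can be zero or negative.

M = 3

(L,J1,J2)=(1,0,0); link0 fixed
link1: (2,0,0)
link2: (3,0,0)
C 1-2 [J2]: (3,0,1)
P 0-1 [J1]: (3,1,1)
link3: (4,1,1)
R 1-3 [J1]: (4,2,1)
PS 2-3 [J2]: (4,2,2)
Grübler: 3·3 − 2·2 − 2 = 3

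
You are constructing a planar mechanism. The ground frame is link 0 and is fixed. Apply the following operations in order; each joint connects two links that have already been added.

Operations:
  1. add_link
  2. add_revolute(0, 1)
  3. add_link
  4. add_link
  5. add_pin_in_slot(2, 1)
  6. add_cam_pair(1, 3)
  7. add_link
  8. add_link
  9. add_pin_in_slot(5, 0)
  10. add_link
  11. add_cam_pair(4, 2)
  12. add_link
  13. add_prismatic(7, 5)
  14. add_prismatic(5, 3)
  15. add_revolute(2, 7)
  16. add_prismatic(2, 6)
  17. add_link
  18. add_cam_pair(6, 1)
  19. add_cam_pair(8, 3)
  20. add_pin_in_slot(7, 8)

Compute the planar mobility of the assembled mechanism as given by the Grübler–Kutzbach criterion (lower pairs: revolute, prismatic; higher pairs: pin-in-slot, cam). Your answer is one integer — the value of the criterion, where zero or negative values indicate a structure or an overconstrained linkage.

link 0 = ground. State L|J1|J2 = 1|0|0
+link1  2|0|0
R(0,1) f=1→J1  2|1|0
+link2  3|1|0
+link3  4|1|0
PS(2,1) f=2→J2  4|1|1
C(1,3) f=2→J2  4|1|2
+link4  5|1|2
+link5  6|1|2
PS(5,0) f=2→J2  6|1|3
+link6  7|1|3
C(4,2) f=2→J2  7|1|4
+link7  8|1|4
P(7,5) f=1→J1  8|2|4
P(5,3) f=1→J1  8|3|4
R(2,7) f=1→J1  8|4|4
P(2,6) f=1→J1  8|5|4
+link8  9|5|4
C(6,1) f=2→J2  9|5|5
C(8,3) f=2→J2  9|5|6
PS(7,8) f=2→J2  9|5|7
M = 3(9−1)−2·5−7 = 24−10−7 = 7

M = 7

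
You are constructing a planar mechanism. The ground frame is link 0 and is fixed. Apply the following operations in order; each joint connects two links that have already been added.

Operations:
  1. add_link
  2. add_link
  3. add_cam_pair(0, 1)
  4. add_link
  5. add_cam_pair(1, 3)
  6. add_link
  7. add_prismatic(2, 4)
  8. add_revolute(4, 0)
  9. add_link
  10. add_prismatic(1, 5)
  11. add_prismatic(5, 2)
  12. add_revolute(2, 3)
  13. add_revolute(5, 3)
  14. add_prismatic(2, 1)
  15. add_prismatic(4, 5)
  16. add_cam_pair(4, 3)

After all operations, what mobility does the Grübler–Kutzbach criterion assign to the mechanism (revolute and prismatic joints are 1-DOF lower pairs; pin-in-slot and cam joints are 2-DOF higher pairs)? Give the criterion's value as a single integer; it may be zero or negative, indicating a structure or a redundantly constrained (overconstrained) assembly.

M = -4

ground; <1,0,0>
#1 <2,0,0>
#2 <3,0,0>
C:0↔1 J2 <3,0,1>
#3 <4,0,1>
C:1↔3 J2 <4,0,2>
#4 <5,0,2>
P:2↔4 J1 <5,1,2>
R:4↔0 J1 <5,2,2>
#5 <6,2,2>
P:1↔5 J1 <6,3,2>
P:5↔2 J1 <6,4,2>
R:2↔3 J1 <6,5,2>
R:5↔3 J1 <6,6,2>
P:2↔1 J1 <6,7,2>
P:4↔5 J1 <6,8,2>
C:4↔3 J2 <6,8,3>
3×5 − 2×8 − 1×3 = -4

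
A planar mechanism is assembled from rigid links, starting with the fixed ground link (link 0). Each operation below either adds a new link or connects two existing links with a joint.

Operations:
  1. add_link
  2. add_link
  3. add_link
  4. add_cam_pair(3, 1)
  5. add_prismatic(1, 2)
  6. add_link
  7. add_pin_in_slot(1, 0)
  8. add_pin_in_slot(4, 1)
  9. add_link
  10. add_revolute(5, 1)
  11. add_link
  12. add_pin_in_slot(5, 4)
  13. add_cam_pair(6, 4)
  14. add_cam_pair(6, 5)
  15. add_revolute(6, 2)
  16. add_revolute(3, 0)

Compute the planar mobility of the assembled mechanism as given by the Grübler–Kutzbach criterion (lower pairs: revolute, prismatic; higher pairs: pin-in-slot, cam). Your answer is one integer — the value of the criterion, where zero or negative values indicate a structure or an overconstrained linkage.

M = 4

(L,J1,J2)=(1,0,0); link0 fixed
link1: (2,0,0)
link2: (3,0,0)
link3: (4,0,0)
C 3-1 [J2]: (4,0,1)
P 1-2 [J1]: (4,1,1)
link4: (5,1,1)
PS 1-0 [J2]: (5,1,2)
PS 4-1 [J2]: (5,1,3)
link5: (6,1,3)
R 5-1 [J1]: (6,2,3)
link6: (7,2,3)
PS 5-4 [J2]: (7,2,4)
C 6-4 [J2]: (7,2,5)
C 6-5 [J2]: (7,2,6)
R 6-2 [J1]: (7,3,6)
R 3-0 [J1]: (7,4,6)
Grübler: 3·6 − 2·4 − 6 = 4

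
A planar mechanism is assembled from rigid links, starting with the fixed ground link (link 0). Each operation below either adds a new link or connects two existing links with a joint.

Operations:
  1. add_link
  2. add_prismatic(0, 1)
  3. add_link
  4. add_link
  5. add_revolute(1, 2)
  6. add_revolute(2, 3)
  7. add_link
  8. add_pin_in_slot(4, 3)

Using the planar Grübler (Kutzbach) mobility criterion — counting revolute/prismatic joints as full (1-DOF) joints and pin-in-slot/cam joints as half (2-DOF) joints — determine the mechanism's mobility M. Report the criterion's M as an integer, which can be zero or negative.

M = 5

[1;0;0] (link 0 is ground)
L+ [2;0;0]
P(0,1)∈J1 [2;1;0]
L+ [3;1;0]
L+ [4;1;0]
R(1,2)∈J1 [4;2;0]
R(2,3)∈J1 [4;3;0]
L+ [5;3;0]
PS(4,3)∈J2 [5;3;1]
mobility = 12 − 6 − 1 = 5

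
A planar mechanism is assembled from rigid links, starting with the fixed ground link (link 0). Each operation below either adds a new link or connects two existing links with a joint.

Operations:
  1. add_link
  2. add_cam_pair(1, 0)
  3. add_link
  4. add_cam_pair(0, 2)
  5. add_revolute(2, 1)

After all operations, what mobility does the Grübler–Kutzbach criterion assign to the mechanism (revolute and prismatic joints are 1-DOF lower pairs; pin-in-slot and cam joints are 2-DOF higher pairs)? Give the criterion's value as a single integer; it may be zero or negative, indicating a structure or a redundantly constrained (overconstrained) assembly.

M = 2

link 0 = ground. State L|J1|J2 = 1|0|0
+link1  2|0|0
C(1,0) f=2→J2  2|0|1
+link2  3|0|1
C(0,2) f=2→J2  3|0|2
R(2,1) f=1→J1  3|1|2
M = 3(3−1)−2·1−2 = 6−2−2 = 2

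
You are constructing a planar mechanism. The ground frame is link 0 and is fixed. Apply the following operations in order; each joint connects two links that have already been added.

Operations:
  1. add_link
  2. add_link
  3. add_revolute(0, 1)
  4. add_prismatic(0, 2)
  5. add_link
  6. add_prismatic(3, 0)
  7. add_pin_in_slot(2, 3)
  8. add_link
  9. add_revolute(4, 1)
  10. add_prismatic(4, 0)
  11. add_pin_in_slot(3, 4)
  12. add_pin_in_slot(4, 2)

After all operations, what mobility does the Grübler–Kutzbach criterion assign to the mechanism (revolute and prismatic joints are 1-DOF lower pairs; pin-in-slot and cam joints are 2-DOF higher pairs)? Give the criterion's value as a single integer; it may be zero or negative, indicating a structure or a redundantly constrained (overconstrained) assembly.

M = -1

ground; <1,0,0>
#1 <2,0,0>
#2 <3,0,0>
R:0↔1 J1 <3,1,0>
P:0↔2 J1 <3,2,0>
#3 <4,2,0>
P:3↔0 J1 <4,3,0>
PS:2↔3 J2 <4,3,1>
#4 <5,3,1>
R:4↔1 J1 <5,4,1>
P:4↔0 J1 <5,5,1>
PS:3↔4 J2 <5,5,2>
PS:4↔2 J2 <5,5,3>
3×4 − 2×5 − 1×3 = -1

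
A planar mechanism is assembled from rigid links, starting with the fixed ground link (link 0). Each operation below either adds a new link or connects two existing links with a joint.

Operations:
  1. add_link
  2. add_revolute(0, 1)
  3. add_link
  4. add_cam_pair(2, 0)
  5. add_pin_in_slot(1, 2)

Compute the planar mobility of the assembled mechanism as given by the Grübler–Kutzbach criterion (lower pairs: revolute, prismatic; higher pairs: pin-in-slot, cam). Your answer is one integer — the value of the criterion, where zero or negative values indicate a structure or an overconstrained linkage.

M = 2

link 0 = ground. State L|J1|J2 = 1|0|0
+link1  2|0|0
R(0,1) f=1→J1  2|1|0
+link2  3|1|0
C(2,0) f=2→J2  3|1|1
PS(1,2) f=2→J2  3|1|2
M = 3(3−1)−2·1−2 = 6−2−2 = 2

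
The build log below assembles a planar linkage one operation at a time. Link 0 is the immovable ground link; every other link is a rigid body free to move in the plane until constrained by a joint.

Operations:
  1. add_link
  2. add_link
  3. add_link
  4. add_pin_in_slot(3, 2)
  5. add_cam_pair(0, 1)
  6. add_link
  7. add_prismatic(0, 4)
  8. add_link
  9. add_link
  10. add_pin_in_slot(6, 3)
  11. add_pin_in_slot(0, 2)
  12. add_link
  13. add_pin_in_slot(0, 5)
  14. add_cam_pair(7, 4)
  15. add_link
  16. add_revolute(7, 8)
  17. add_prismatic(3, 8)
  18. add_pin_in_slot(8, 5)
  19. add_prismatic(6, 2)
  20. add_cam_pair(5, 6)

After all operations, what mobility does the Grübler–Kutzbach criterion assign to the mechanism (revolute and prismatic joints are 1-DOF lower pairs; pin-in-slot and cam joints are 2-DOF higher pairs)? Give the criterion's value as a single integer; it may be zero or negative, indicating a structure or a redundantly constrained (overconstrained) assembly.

(L,J1,J2)=(1,0,0); link0 fixed
link1: (2,0,0)
link2: (3,0,0)
link3: (4,0,0)
PS 3-2 [J2]: (4,0,1)
C 0-1 [J2]: (4,0,2)
link4: (5,0,2)
P 0-4 [J1]: (5,1,2)
link5: (6,1,2)
link6: (7,1,2)
PS 6-3 [J2]: (7,1,3)
PS 0-2 [J2]: (7,1,4)
link7: (8,1,4)
PS 0-5 [J2]: (8,1,5)
C 7-4 [J2]: (8,1,6)
link8: (9,1,6)
R 7-8 [J1]: (9,2,6)
P 3-8 [J1]: (9,3,6)
PS 8-5 [J2]: (9,3,7)
P 6-2 [J1]: (9,4,7)
C 5-6 [J2]: (9,4,8)
Grübler: 3·8 − 2·4 − 8 = 8

M = 8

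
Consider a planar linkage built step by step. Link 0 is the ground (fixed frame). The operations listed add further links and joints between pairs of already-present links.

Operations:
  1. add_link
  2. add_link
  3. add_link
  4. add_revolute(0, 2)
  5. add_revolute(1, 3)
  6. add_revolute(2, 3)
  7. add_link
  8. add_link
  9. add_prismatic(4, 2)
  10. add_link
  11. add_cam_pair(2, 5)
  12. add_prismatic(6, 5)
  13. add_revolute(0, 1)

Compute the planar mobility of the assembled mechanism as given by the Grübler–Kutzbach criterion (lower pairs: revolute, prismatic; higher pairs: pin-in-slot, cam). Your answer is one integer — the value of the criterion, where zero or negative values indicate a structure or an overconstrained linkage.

link 0 = ground. State L|J1|J2 = 1|0|0
+link1  2|0|0
+link2  3|0|0
+link3  4|0|0
R(0,2) f=1→J1  4|1|0
R(1,3) f=1→J1  4|2|0
R(2,3) f=1→J1  4|3|0
+link4  5|3|0
+link5  6|3|0
P(4,2) f=1→J1  6|4|0
+link6  7|4|0
C(2,5) f=2→J2  7|4|1
P(6,5) f=1→J1  7|5|1
R(0,1) f=1→J1  7|6|1
M = 3(7−1)−2·6−1 = 18−12−1 = 5

M = 5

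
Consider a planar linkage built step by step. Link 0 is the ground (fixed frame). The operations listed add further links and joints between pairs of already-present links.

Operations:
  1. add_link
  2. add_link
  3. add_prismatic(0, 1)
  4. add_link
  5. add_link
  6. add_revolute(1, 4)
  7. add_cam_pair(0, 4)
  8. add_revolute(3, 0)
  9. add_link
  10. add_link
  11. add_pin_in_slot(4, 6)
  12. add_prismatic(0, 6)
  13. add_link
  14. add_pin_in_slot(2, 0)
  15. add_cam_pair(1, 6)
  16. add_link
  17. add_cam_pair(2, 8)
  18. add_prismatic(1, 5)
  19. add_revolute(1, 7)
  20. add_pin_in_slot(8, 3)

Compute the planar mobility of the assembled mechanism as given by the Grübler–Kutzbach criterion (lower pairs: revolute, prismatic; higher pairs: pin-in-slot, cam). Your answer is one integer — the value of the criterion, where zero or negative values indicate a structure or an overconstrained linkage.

M = 6

(L,J1,J2)=(1,0,0); link0 fixed
link1: (2,0,0)
link2: (3,0,0)
P 0-1 [J1]: (3,1,0)
link3: (4,1,0)
link4: (5,1,0)
R 1-4 [J1]: (5,2,0)
C 0-4 [J2]: (5,2,1)
R 3-0 [J1]: (5,3,1)
link5: (6,3,1)
link6: (7,3,1)
PS 4-6 [J2]: (7,3,2)
P 0-6 [J1]: (7,4,2)
link7: (8,4,2)
PS 2-0 [J2]: (8,4,3)
C 1-6 [J2]: (8,4,4)
link8: (9,4,4)
C 2-8 [J2]: (9,4,5)
P 1-5 [J1]: (9,5,5)
R 1-7 [J1]: (9,6,5)
PS 8-3 [J2]: (9,6,6)
Grübler: 3·8 − 2·6 − 6 = 6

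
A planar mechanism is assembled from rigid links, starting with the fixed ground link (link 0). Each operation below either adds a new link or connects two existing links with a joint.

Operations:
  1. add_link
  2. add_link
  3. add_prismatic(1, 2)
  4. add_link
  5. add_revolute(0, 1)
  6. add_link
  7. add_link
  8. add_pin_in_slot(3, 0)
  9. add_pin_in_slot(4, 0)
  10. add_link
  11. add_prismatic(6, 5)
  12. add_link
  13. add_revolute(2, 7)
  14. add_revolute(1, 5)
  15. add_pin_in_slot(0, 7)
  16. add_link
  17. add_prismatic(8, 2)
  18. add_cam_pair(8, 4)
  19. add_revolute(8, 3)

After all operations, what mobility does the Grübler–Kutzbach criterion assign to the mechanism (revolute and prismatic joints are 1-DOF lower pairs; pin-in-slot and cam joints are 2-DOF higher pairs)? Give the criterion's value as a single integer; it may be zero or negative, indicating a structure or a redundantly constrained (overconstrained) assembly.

M = 6

L=1 J1=0 J2=0
add link → L=2 J1=0 J2=0
add link → L=3 J1=0 J2=0
P@1,2 dof=1 J1 → L=3 J1=1 J2=0
add link → L=4 J1=1 J2=0
R@0,1 dof=1 J1 → L=4 J1=2 J2=0
add link → L=5 J1=2 J2=0
add link → L=6 J1=2 J2=0
PS@3,0 dof=2 J2 → L=6 J1=2 J2=1
PS@4,0 dof=2 J2 → L=6 J1=2 J2=2
add link → L=7 J1=2 J2=2
P@6,5 dof=1 J1 → L=7 J1=3 J2=2
add link → L=8 J1=3 J2=2
R@2,7 dof=1 J1 → L=8 J1=4 J2=2
R@1,5 dof=1 J1 → L=8 J1=5 J2=2
PS@0,7 dof=2 J2 → L=8 J1=5 J2=3
add link → L=9 J1=5 J2=3
P@8,2 dof=1 J1 → L=9 J1=6 J2=3
C@8,4 dof=2 J2 → L=9 J1=6 J2=4
R@8,3 dof=1 J1 → L=9 J1=7 J2=4
M=3(L−1)−2J1−J2=3·8−2·7−4=6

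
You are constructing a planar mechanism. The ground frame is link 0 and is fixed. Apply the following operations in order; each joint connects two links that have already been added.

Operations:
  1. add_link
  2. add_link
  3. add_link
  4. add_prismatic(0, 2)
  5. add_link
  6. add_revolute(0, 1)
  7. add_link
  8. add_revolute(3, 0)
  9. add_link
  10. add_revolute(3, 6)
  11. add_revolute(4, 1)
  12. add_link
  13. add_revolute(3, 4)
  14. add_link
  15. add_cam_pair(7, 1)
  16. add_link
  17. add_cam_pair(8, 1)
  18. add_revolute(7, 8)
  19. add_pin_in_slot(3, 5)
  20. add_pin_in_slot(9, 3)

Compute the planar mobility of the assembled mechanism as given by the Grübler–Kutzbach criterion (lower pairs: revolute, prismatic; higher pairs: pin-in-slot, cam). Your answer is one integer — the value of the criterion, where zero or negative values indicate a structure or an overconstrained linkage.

M = 9

L=1 J1=0 J2=0
add link → L=2 J1=0 J2=0
add link → L=3 J1=0 J2=0
add link → L=4 J1=0 J2=0
P@0,2 dof=1 J1 → L=4 J1=1 J2=0
add link → L=5 J1=1 J2=0
R@0,1 dof=1 J1 → L=5 J1=2 J2=0
add link → L=6 J1=2 J2=0
R@3,0 dof=1 J1 → L=6 J1=3 J2=0
add link → L=7 J1=3 J2=0
R@3,6 dof=1 J1 → L=7 J1=4 J2=0
R@4,1 dof=1 J1 → L=7 J1=5 J2=0
add link → L=8 J1=5 J2=0
R@3,4 dof=1 J1 → L=8 J1=6 J2=0
add link → L=9 J1=6 J2=0
C@7,1 dof=2 J2 → L=9 J1=6 J2=1
add link → L=10 J1=6 J2=1
C@8,1 dof=2 J2 → L=10 J1=6 J2=2
R@7,8 dof=1 J1 → L=10 J1=7 J2=2
PS@3,5 dof=2 J2 → L=10 J1=7 J2=3
PS@9,3 dof=2 J2 → L=10 J1=7 J2=4
M=3(L−1)−2J1−J2=3·9−2·7−4=9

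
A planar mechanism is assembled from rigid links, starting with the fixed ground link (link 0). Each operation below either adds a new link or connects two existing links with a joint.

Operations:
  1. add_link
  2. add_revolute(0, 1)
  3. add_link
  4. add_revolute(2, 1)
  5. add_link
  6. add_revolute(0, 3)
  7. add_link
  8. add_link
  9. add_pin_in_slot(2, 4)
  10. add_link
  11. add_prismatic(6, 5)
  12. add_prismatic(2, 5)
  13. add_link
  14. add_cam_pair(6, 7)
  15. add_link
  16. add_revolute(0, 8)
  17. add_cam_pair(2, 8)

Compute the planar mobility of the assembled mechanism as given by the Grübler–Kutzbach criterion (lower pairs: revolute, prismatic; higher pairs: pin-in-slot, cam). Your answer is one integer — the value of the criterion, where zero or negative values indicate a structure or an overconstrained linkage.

[1;0;0] (link 0 is ground)
L+ [2;0;0]
R(0,1)∈J1 [2;1;0]
L+ [3;1;0]
R(2,1)∈J1 [3;2;0]
L+ [4;2;0]
R(0,3)∈J1 [4;3;0]
L+ [5;3;0]
L+ [6;3;0]
PS(2,4)∈J2 [6;3;1]
L+ [7;3;1]
P(6,5)∈J1 [7;4;1]
P(2,5)∈J1 [7;5;1]
L+ [8;5;1]
C(6,7)∈J2 [8;5;2]
L+ [9;5;2]
R(0,8)∈J1 [9;6;2]
C(2,8)∈J2 [9;6;3]
mobility = 24 − 12 − 3 = 9

M = 9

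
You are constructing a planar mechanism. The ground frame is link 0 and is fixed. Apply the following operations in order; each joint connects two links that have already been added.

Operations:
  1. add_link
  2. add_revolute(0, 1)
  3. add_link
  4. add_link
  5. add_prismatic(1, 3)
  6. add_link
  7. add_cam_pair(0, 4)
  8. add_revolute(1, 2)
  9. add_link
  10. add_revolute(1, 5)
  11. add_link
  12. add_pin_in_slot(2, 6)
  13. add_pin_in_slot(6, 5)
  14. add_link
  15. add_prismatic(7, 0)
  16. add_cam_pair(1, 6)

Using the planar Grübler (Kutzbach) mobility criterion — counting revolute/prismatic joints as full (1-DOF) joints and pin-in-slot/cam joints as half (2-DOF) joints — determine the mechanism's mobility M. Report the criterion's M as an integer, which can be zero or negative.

L=1 J1=0 J2=0
add link → L=2 J1=0 J2=0
R@0,1 dof=1 J1 → L=2 J1=1 J2=0
add link → L=3 J1=1 J2=0
add link → L=4 J1=1 J2=0
P@1,3 dof=1 J1 → L=4 J1=2 J2=0
add link → L=5 J1=2 J2=0
C@0,4 dof=2 J2 → L=5 J1=2 J2=1
R@1,2 dof=1 J1 → L=5 J1=3 J2=1
add link → L=6 J1=3 J2=1
R@1,5 dof=1 J1 → L=6 J1=4 J2=1
add link → L=7 J1=4 J2=1
PS@2,6 dof=2 J2 → L=7 J1=4 J2=2
PS@6,5 dof=2 J2 → L=7 J1=4 J2=3
add link → L=8 J1=4 J2=3
P@7,0 dof=1 J1 → L=8 J1=5 J2=3
C@1,6 dof=2 J2 → L=8 J1=5 J2=4
M=3(L−1)−2J1−J2=3·7−2·5−4=7

M = 7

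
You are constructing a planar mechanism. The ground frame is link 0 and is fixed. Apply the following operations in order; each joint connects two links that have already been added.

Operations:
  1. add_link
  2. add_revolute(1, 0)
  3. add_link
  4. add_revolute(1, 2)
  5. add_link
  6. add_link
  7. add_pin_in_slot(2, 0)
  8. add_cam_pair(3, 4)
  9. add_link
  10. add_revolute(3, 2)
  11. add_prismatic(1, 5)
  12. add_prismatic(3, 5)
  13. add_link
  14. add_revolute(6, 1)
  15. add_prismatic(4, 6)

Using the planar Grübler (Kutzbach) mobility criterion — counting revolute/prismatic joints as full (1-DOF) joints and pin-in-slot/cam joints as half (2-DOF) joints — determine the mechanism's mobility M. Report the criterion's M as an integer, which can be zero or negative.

M = 2

L=1 J1=0 J2=0
add link → L=2 J1=0 J2=0
R@1,0 dof=1 J1 → L=2 J1=1 J2=0
add link → L=3 J1=1 J2=0
R@1,2 dof=1 J1 → L=3 J1=2 J2=0
add link → L=4 J1=2 J2=0
add link → L=5 J1=2 J2=0
PS@2,0 dof=2 J2 → L=5 J1=2 J2=1
C@3,4 dof=2 J2 → L=5 J1=2 J2=2
add link → L=6 J1=2 J2=2
R@3,2 dof=1 J1 → L=6 J1=3 J2=2
P@1,5 dof=1 J1 → L=6 J1=4 J2=2
P@3,5 dof=1 J1 → L=6 J1=5 J2=2
add link → L=7 J1=5 J2=2
R@6,1 dof=1 J1 → L=7 J1=6 J2=2
P@4,6 dof=1 J1 → L=7 J1=7 J2=2
M=3(L−1)−2J1−J2=3·6−2·7−2=2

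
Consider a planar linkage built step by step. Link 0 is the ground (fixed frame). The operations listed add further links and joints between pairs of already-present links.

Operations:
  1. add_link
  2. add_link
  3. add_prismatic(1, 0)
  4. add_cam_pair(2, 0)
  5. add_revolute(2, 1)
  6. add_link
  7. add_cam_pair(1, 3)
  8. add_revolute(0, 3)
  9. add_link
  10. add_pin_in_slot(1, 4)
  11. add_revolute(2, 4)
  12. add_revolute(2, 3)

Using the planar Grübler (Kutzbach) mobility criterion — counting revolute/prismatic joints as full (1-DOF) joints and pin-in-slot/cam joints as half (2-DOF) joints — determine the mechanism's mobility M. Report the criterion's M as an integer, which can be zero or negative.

(L,J1,J2)=(1,0,0); link0 fixed
link1: (2,0,0)
link2: (3,0,0)
P 1-0 [J1]: (3,1,0)
C 2-0 [J2]: (3,1,1)
R 2-1 [J1]: (3,2,1)
link3: (4,2,1)
C 1-3 [J2]: (4,2,2)
R 0-3 [J1]: (4,3,2)
link4: (5,3,2)
PS 1-4 [J2]: (5,3,3)
R 2-4 [J1]: (5,4,3)
R 2-3 [J1]: (5,5,3)
Grübler: 3·4 − 2·5 − 3 = -1

M = -1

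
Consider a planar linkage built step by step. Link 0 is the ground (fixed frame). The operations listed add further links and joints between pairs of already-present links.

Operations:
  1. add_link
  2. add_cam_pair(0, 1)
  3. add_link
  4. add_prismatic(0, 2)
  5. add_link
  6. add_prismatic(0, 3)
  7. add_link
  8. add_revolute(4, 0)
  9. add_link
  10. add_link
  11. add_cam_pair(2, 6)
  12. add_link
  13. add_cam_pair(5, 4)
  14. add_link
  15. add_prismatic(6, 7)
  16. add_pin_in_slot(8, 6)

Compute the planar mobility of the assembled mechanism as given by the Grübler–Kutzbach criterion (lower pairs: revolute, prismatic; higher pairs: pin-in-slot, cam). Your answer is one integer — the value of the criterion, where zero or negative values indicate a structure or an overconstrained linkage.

M = 12

[1;0;0] (link 0 is ground)
L+ [2;0;0]
C(0,1)∈J2 [2;0;1]
L+ [3;0;1]
P(0,2)∈J1 [3;1;1]
L+ [4;1;1]
P(0,3)∈J1 [4;2;1]
L+ [5;2;1]
R(4,0)∈J1 [5;3;1]
L+ [6;3;1]
L+ [7;3;1]
C(2,6)∈J2 [7;3;2]
L+ [8;3;2]
C(5,4)∈J2 [8;3;3]
L+ [9;3;3]
P(6,7)∈J1 [9;4;3]
PS(8,6)∈J2 [9;4;4]
mobility = 24 − 8 − 4 = 12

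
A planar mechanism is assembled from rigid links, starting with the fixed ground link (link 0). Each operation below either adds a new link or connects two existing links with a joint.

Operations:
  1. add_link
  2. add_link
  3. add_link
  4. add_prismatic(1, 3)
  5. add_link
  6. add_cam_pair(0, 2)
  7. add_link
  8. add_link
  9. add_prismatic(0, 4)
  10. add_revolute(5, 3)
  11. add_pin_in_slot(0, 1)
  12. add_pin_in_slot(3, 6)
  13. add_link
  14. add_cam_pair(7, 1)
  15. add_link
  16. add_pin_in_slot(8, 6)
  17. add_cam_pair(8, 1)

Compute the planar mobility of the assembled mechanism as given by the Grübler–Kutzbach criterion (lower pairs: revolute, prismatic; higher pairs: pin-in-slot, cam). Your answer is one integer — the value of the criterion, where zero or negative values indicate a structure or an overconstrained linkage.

ground; <1,0,0>
#1 <2,0,0>
#2 <3,0,0>
#3 <4,0,0>
P:1↔3 J1 <4,1,0>
#4 <5,1,0>
C:0↔2 J2 <5,1,1>
#5 <6,1,1>
#6 <7,1,1>
P:0↔4 J1 <7,2,1>
R:5↔3 J1 <7,3,1>
PS:0↔1 J2 <7,3,2>
PS:3↔6 J2 <7,3,3>
#7 <8,3,3>
C:7↔1 J2 <8,3,4>
#8 <9,3,4>
PS:8↔6 J2 <9,3,5>
C:8↔1 J2 <9,3,6>
3×8 − 2×3 − 1×6 = 12

M = 12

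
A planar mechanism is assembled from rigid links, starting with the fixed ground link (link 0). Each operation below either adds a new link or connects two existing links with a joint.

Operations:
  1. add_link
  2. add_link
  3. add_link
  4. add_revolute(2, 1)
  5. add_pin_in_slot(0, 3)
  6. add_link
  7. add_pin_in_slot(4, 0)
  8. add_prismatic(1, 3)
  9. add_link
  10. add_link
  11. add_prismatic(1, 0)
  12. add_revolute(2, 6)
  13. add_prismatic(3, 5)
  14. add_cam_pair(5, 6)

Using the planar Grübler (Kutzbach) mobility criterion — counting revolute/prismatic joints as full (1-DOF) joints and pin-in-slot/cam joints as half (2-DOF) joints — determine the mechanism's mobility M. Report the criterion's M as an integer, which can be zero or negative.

(L,J1,J2)=(1,0,0); link0 fixed
link1: (2,0,0)
link2: (3,0,0)
link3: (4,0,0)
R 2-1 [J1]: (4,1,0)
PS 0-3 [J2]: (4,1,1)
link4: (5,1,1)
PS 4-0 [J2]: (5,1,2)
P 1-3 [J1]: (5,2,2)
link5: (6,2,2)
link6: (7,2,2)
P 1-0 [J1]: (7,3,2)
R 2-6 [J1]: (7,4,2)
P 3-5 [J1]: (7,5,2)
C 5-6 [J2]: (7,5,3)
Grübler: 3·6 − 2·5 − 3 = 5

M = 5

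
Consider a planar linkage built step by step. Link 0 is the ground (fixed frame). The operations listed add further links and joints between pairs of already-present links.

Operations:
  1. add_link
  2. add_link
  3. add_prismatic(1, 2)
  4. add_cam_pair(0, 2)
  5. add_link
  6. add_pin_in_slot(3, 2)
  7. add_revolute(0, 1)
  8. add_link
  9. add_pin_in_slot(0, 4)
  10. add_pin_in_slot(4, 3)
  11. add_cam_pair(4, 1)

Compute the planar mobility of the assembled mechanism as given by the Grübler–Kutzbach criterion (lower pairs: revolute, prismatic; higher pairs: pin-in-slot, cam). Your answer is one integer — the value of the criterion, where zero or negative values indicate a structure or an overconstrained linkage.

M = 3

L=1 J1=0 J2=0
add link → L=2 J1=0 J2=0
add link → L=3 J1=0 J2=0
P@1,2 dof=1 J1 → L=3 J1=1 J2=0
C@0,2 dof=2 J2 → L=3 J1=1 J2=1
add link → L=4 J1=1 J2=1
PS@3,2 dof=2 J2 → L=4 J1=1 J2=2
R@0,1 dof=1 J1 → L=4 J1=2 J2=2
add link → L=5 J1=2 J2=2
PS@0,4 dof=2 J2 → L=5 J1=2 J2=3
PS@4,3 dof=2 J2 → L=5 J1=2 J2=4
C@4,1 dof=2 J2 → L=5 J1=2 J2=5
M=3(L−1)−2J1−J2=3·4−2·2−5=3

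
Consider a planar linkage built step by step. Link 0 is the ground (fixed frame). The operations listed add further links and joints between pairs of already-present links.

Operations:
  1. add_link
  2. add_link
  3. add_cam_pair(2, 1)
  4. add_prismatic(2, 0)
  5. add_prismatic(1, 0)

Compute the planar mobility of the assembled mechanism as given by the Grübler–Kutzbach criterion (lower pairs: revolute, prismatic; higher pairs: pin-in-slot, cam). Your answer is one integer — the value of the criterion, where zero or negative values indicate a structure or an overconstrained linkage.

L=1 J1=0 J2=0
add link → L=2 J1=0 J2=0
add link → L=3 J1=0 J2=0
C@2,1 dof=2 J2 → L=3 J1=0 J2=1
P@2,0 dof=1 J1 → L=3 J1=1 J2=1
P@1,0 dof=1 J1 → L=3 J1=2 J2=1
M=3(L−1)−2J1−J2=3·2−2·2−1=1

M = 1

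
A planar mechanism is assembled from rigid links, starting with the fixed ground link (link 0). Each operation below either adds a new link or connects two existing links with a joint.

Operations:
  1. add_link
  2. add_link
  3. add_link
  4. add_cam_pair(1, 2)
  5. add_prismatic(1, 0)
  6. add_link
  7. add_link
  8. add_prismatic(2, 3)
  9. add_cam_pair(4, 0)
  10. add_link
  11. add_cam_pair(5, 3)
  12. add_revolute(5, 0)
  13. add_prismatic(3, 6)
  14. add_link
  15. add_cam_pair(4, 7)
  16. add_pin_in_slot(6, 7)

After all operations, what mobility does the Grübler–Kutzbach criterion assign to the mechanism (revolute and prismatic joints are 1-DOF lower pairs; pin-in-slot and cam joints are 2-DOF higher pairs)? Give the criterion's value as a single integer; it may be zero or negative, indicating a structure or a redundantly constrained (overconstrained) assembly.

M = 8

[1;0;0] (link 0 is ground)
L+ [2;0;0]
L+ [3;0;0]
L+ [4;0;0]
C(1,2)∈J2 [4;0;1]
P(1,0)∈J1 [4;1;1]
L+ [5;1;1]
L+ [6;1;1]
P(2,3)∈J1 [6;2;1]
C(4,0)∈J2 [6;2;2]
L+ [7;2;2]
C(5,3)∈J2 [7;2;3]
R(5,0)∈J1 [7;3;3]
P(3,6)∈J1 [7;4;3]
L+ [8;4;3]
C(4,7)∈J2 [8;4;4]
PS(6,7)∈J2 [8;4;5]
mobility = 21 − 8 − 5 = 8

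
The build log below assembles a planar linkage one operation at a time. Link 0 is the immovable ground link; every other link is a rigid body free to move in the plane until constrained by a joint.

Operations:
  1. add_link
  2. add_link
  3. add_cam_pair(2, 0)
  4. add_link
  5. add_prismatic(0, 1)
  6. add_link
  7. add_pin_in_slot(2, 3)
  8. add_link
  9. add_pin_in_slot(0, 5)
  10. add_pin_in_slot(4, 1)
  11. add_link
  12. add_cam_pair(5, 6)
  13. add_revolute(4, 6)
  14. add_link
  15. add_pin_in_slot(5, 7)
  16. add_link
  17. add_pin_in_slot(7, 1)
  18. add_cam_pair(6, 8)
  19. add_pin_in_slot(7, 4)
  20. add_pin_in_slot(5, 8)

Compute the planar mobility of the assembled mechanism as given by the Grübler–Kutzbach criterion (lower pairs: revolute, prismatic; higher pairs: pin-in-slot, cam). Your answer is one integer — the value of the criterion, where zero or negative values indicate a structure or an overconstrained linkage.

(L,J1,J2)=(1,0,0); link0 fixed
link1: (2,0,0)
link2: (3,0,0)
C 2-0 [J2]: (3,0,1)
link3: (4,0,1)
P 0-1 [J1]: (4,1,1)
link4: (5,1,1)
PS 2-3 [J2]: (5,1,2)
link5: (6,1,2)
PS 0-5 [J2]: (6,1,3)
PS 4-1 [J2]: (6,1,4)
link6: (7,1,4)
C 5-6 [J2]: (7,1,5)
R 4-6 [J1]: (7,2,5)
link7: (8,2,5)
PS 5-7 [J2]: (8,2,6)
link8: (9,2,6)
PS 7-1 [J2]: (9,2,7)
C 6-8 [J2]: (9,2,8)
PS 7-4 [J2]: (9,2,9)
PS 5-8 [J2]: (9,2,10)
Grübler: 3·8 − 2·2 − 10 = 10

M = 10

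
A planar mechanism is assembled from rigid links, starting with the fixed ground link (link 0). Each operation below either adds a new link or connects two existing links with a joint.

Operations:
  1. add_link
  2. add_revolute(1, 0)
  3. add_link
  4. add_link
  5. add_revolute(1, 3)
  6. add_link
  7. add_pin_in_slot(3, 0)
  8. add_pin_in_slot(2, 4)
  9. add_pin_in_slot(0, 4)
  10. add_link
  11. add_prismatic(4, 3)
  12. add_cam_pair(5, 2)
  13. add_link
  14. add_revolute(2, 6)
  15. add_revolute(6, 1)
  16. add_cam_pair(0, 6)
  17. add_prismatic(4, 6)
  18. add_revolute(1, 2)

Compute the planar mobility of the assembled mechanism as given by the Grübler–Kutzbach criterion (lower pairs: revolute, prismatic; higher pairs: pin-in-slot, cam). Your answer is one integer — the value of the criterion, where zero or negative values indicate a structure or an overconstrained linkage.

ground; <1,0,0>
#1 <2,0,0>
R:1↔0 J1 <2,1,0>
#2 <3,1,0>
#3 <4,1,0>
R:1↔3 J1 <4,2,0>
#4 <5,2,0>
PS:3↔0 J2 <5,2,1>
PS:2↔4 J2 <5,2,2>
PS:0↔4 J2 <5,2,3>
#5 <6,2,3>
P:4↔3 J1 <6,3,3>
C:5↔2 J2 <6,3,4>
#6 <7,3,4>
R:2↔6 J1 <7,4,4>
R:6↔1 J1 <7,5,4>
C:0↔6 J2 <7,5,5>
P:4↔6 J1 <7,6,5>
R:1↔2 J1 <7,7,5>
3×6 − 2×7 − 1×5 = -1

M = -1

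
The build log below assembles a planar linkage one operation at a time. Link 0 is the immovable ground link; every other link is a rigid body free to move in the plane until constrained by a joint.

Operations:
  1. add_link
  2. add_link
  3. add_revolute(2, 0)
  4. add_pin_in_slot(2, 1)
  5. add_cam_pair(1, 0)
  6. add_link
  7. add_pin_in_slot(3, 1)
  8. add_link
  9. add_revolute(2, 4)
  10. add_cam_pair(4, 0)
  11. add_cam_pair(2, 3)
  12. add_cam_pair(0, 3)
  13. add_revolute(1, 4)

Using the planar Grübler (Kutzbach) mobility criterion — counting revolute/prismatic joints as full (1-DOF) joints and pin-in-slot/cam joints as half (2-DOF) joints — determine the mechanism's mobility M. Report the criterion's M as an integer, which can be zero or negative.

L=1 J1=0 J2=0
add link → L=2 J1=0 J2=0
add link → L=3 J1=0 J2=0
R@2,0 dof=1 J1 → L=3 J1=1 J2=0
PS@2,1 dof=2 J2 → L=3 J1=1 J2=1
C@1,0 dof=2 J2 → L=3 J1=1 J2=2
add link → L=4 J1=1 J2=2
PS@3,1 dof=2 J2 → L=4 J1=1 J2=3
add link → L=5 J1=1 J2=3
R@2,4 dof=1 J1 → L=5 J1=2 J2=3
C@4,0 dof=2 J2 → L=5 J1=2 J2=4
C@2,3 dof=2 J2 → L=5 J1=2 J2=5
C@0,3 dof=2 J2 → L=5 J1=2 J2=6
R@1,4 dof=1 J1 → L=5 J1=3 J2=6
M=3(L−1)−2J1−J2=3·4−2·3−6=0

M = 0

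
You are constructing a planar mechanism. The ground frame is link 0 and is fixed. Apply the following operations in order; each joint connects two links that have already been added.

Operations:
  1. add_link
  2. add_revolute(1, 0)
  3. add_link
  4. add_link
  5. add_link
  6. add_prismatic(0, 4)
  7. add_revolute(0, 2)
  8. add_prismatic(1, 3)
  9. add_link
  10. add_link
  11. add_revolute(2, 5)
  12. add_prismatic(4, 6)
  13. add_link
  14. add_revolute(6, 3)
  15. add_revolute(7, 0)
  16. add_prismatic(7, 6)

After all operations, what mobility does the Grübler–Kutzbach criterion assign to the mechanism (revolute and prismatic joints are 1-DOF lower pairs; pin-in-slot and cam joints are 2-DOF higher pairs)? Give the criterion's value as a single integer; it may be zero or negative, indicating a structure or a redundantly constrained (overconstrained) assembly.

(L,J1,J2)=(1,0,0); link0 fixed
link1: (2,0,0)
R 1-0 [J1]: (2,1,0)
link2: (3,1,0)
link3: (4,1,0)
link4: (5,1,0)
P 0-4 [J1]: (5,2,0)
R 0-2 [J1]: (5,3,0)
P 1-3 [J1]: (5,4,0)
link5: (6,4,0)
link6: (7,4,0)
R 2-5 [J1]: (7,5,0)
P 4-6 [J1]: (7,6,0)
link7: (8,6,0)
R 6-3 [J1]: (8,7,0)
R 7-0 [J1]: (8,8,0)
P 7-6 [J1]: (8,9,0)
Grübler: 3·7 − 2·9 − 0 = 3

M = 3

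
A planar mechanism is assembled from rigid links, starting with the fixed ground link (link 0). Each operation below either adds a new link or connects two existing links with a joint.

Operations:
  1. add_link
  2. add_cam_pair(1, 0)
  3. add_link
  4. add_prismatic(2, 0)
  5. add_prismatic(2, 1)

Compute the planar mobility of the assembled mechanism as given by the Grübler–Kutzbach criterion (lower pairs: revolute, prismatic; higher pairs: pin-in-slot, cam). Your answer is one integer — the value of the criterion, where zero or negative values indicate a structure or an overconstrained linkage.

M = 1

[1;0;0] (link 0 is ground)
L+ [2;0;0]
C(1,0)∈J2 [2;0;1]
L+ [3;0;1]
P(2,0)∈J1 [3;1;1]
P(2,1)∈J1 [3;2;1]
mobility = 6 − 4 − 1 = 1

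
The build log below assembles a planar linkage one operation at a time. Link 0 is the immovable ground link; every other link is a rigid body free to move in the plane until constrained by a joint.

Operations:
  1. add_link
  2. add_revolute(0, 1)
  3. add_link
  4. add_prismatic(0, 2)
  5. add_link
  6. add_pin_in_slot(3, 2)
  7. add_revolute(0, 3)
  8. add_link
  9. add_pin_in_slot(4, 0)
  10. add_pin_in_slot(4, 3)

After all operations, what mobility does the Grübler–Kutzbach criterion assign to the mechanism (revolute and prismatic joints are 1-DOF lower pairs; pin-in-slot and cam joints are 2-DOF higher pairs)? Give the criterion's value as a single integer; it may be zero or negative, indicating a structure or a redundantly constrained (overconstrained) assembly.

(L,J1,J2)=(1,0,0); link0 fixed
link1: (2,0,0)
R 0-1 [J1]: (2,1,0)
link2: (3,1,0)
P 0-2 [J1]: (3,2,0)
link3: (4,2,0)
PS 3-2 [J2]: (4,2,1)
R 0-3 [J1]: (4,3,1)
link4: (5,3,1)
PS 4-0 [J2]: (5,3,2)
PS 4-3 [J2]: (5,3,3)
Grübler: 3·4 − 2·3 − 3 = 3

M = 3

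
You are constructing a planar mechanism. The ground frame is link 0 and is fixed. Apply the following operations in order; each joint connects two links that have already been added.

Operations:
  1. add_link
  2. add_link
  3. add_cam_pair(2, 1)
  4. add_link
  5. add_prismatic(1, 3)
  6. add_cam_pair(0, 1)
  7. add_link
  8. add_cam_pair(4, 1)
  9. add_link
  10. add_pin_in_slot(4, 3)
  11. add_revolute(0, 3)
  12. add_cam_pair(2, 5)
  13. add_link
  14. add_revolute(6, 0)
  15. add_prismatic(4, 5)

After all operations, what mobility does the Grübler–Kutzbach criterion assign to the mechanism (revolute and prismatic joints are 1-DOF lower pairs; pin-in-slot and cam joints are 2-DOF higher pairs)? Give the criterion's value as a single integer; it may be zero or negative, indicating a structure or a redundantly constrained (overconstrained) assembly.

M = 5

L=1 J1=0 J2=0
add link → L=2 J1=0 J2=0
add link → L=3 J1=0 J2=0
C@2,1 dof=2 J2 → L=3 J1=0 J2=1
add link → L=4 J1=0 J2=1
P@1,3 dof=1 J1 → L=4 J1=1 J2=1
C@0,1 dof=2 J2 → L=4 J1=1 J2=2
add link → L=5 J1=1 J2=2
C@4,1 dof=2 J2 → L=5 J1=1 J2=3
add link → L=6 J1=1 J2=3
PS@4,3 dof=2 J2 → L=6 J1=1 J2=4
R@0,3 dof=1 J1 → L=6 J1=2 J2=4
C@2,5 dof=2 J2 → L=6 J1=2 J2=5
add link → L=7 J1=2 J2=5
R@6,0 dof=1 J1 → L=7 J1=3 J2=5
P@4,5 dof=1 J1 → L=7 J1=4 J2=5
M=3(L−1)−2J1−J2=3·6−2·4−5=5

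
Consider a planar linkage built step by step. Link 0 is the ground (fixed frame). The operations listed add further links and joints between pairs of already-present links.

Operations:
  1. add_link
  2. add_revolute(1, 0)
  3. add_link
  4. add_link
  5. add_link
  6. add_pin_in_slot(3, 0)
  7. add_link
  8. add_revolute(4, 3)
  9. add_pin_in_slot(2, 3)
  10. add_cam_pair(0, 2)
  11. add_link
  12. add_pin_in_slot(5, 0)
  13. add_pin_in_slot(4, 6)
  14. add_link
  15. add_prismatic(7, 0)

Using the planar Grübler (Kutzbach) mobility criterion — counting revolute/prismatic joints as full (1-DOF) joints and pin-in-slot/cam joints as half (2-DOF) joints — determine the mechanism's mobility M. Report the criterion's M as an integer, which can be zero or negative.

ground; <1,0,0>
#1 <2,0,0>
R:1↔0 J1 <2,1,0>
#2 <3,1,0>
#3 <4,1,0>
#4 <5,1,0>
PS:3↔0 J2 <5,1,1>
#5 <6,1,1>
R:4↔3 J1 <6,2,1>
PS:2↔3 J2 <6,2,2>
C:0↔2 J2 <6,2,3>
#6 <7,2,3>
PS:5↔0 J2 <7,2,4>
PS:4↔6 J2 <7,2,5>
#7 <8,2,5>
P:7↔0 J1 <8,3,5>
3×7 − 2×3 − 1×5 = 10

M = 10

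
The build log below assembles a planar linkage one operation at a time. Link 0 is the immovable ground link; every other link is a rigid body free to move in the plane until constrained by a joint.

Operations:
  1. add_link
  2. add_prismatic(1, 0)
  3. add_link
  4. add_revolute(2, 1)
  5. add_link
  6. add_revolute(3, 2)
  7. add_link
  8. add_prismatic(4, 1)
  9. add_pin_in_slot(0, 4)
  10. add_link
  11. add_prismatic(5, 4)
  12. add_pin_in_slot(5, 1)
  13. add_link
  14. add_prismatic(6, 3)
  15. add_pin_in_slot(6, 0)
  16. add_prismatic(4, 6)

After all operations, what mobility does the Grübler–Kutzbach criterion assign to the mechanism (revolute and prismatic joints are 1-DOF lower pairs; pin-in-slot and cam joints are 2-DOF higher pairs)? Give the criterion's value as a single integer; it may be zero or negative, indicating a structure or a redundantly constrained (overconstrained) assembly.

(L,J1,J2)=(1,0,0); link0 fixed
link1: (2,0,0)
P 1-0 [J1]: (2,1,0)
link2: (3,1,0)
R 2-1 [J1]: (3,2,0)
link3: (4,2,0)
R 3-2 [J1]: (4,3,0)
link4: (5,3,0)
P 4-1 [J1]: (5,4,0)
PS 0-4 [J2]: (5,4,1)
link5: (6,4,1)
P 5-4 [J1]: (6,5,1)
PS 5-1 [J2]: (6,5,2)
link6: (7,5,2)
P 6-3 [J1]: (7,6,2)
PS 6-0 [J2]: (7,6,3)
P 4-6 [J1]: (7,7,3)
Grübler: 3·6 − 2·7 − 3 = 1

M = 1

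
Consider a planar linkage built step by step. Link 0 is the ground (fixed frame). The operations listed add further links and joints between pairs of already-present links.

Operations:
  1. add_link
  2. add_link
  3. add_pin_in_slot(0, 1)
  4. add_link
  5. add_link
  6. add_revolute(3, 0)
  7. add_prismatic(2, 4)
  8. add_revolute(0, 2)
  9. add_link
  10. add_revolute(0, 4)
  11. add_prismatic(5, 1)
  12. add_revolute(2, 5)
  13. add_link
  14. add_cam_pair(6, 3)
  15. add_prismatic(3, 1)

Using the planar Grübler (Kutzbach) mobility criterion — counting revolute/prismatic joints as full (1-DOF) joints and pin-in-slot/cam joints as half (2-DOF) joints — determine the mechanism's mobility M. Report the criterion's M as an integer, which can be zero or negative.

M = 2

[1;0;0] (link 0 is ground)
L+ [2;0;0]
L+ [3;0;0]
PS(0,1)∈J2 [3;0;1]
L+ [4;0;1]
L+ [5;0;1]
R(3,0)∈J1 [5;1;1]
P(2,4)∈J1 [5;2;1]
R(0,2)∈J1 [5;3;1]
L+ [6;3;1]
R(0,4)∈J1 [6;4;1]
P(5,1)∈J1 [6;5;1]
R(2,5)∈J1 [6;6;1]
L+ [7;6;1]
C(6,3)∈J2 [7;6;2]
P(3,1)∈J1 [7;7;2]
mobility = 18 − 14 − 2 = 2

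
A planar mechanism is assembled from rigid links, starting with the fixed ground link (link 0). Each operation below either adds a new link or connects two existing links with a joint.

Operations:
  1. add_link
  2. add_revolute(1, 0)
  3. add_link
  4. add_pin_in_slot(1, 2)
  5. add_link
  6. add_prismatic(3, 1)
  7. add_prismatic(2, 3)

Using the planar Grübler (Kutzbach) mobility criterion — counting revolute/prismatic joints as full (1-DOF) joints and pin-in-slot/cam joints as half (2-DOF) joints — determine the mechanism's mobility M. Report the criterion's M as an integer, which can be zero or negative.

M = 2

ground; <1,0,0>
#1 <2,0,0>
R:1↔0 J1 <2,1,0>
#2 <3,1,0>
PS:1↔2 J2 <3,1,1>
#3 <4,1,1>
P:3↔1 J1 <4,2,1>
P:2↔3 J1 <4,3,1>
3×3 − 2×3 − 1×1 = 2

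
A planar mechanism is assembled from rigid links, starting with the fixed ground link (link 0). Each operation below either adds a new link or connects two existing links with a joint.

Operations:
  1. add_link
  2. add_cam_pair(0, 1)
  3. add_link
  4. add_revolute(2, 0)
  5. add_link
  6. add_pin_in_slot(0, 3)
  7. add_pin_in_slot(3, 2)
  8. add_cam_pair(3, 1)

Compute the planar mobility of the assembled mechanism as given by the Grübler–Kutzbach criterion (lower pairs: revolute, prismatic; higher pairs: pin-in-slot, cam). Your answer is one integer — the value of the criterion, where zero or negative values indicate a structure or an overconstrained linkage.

M = 3

ground; <1,0,0>
#1 <2,0,0>
C:0↔1 J2 <2,0,1>
#2 <3,0,1>
R:2↔0 J1 <3,1,1>
#3 <4,1,1>
PS:0↔3 J2 <4,1,2>
PS:3↔2 J2 <4,1,3>
C:3↔1 J2 <4,1,4>
3×3 − 2×1 − 1×4 = 3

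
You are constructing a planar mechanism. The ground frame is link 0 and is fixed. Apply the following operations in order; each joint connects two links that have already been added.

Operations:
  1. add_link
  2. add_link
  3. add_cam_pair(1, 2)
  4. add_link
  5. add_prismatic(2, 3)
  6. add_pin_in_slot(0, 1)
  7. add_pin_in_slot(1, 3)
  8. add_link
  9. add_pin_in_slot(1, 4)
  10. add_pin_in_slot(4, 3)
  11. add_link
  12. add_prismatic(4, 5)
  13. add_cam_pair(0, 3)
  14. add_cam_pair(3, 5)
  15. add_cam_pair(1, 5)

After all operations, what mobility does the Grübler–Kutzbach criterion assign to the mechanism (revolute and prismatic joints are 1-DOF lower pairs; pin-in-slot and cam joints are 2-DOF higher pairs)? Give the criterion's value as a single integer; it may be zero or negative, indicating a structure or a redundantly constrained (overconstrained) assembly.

[1;0;0] (link 0 is ground)
L+ [2;0;0]
L+ [3;0;0]
C(1,2)∈J2 [3;0;1]
L+ [4;0;1]
P(2,3)∈J1 [4;1;1]
PS(0,1)∈J2 [4;1;2]
PS(1,3)∈J2 [4;1;3]
L+ [5;1;3]
PS(1,4)∈J2 [5;1;4]
PS(4,3)∈J2 [5;1;5]
L+ [6;1;5]
P(4,5)∈J1 [6;2;5]
C(0,3)∈J2 [6;2;6]
C(3,5)∈J2 [6;2;7]
C(1,5)∈J2 [6;2;8]
mobility = 15 − 4 − 8 = 3

M = 3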